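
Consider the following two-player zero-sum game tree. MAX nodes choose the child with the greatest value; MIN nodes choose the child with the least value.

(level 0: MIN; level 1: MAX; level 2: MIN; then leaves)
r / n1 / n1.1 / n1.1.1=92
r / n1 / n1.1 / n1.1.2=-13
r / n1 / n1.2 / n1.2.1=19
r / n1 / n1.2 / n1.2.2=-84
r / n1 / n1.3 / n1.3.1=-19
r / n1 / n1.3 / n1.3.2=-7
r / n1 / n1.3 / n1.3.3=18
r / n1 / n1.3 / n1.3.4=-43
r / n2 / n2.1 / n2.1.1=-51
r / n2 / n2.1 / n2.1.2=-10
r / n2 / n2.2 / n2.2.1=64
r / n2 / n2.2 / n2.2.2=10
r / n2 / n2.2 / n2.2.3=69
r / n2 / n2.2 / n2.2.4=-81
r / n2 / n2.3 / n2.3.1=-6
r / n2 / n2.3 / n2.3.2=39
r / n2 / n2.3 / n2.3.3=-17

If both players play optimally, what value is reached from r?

-17

n1.1 (MIN): min(92, -13) = -13
n1.2 (MIN): min(19, -84) = -84
n1.3 (MIN): min(-19, -7, 18, -43) = -43
n1 (MAX): max(-13, -84, -43) = -13
n2.1 (MIN): min(-51, -10) = -51
n2.2 (MIN): min(64, 10, 69, -81) = -81
n2.3 (MIN): min(-6, 39, -17) = -17
n2 (MAX): max(-51, -81, -17) = -17
r (MIN): min(-13, -17) = -17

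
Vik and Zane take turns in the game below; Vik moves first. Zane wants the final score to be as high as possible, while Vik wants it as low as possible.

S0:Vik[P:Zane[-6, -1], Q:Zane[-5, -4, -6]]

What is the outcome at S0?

P (Zane): max(-6, -1) = -1
Q (Zane): max(-5, -4, -6) = -4
S0 (Vik): min(-1, -4) = -4

-4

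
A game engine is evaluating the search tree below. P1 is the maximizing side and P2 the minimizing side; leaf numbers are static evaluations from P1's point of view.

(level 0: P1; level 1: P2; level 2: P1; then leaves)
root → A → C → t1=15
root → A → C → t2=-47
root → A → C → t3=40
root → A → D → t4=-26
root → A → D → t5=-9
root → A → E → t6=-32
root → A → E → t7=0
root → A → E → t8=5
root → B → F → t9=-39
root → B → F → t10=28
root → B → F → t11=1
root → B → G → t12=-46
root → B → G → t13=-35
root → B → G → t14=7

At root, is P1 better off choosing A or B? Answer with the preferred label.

B

C (P1): max(15, -47, 40) = 40
D (P1): max(-26, -9) = -9
E (P1): max(-32, 0, 5) = 5
A (P2): min(40, -9, 5) = -9
F (P1): max(-39, 28, 1) = 28
G (P1): max(-46, -35, 7) = 7
B (P2): min(28, 7) = 7
P1 prefers the higher value; A=-9, B=7. B is better since 7 > -9.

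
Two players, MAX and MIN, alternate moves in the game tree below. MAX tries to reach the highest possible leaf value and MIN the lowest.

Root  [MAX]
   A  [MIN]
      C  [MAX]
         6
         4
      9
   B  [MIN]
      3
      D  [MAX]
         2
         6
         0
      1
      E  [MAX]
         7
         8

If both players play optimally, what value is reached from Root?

6

C (MAX): max(6, 4) = 6
A (MIN): min(6, 9) = 6
D (MAX): max(2, 6, 0) = 6
E (MAX): max(7, 8) = 8
B (MIN): min(3, 6, 1, 8) = 1
Root (MAX): max(6, 1) = 6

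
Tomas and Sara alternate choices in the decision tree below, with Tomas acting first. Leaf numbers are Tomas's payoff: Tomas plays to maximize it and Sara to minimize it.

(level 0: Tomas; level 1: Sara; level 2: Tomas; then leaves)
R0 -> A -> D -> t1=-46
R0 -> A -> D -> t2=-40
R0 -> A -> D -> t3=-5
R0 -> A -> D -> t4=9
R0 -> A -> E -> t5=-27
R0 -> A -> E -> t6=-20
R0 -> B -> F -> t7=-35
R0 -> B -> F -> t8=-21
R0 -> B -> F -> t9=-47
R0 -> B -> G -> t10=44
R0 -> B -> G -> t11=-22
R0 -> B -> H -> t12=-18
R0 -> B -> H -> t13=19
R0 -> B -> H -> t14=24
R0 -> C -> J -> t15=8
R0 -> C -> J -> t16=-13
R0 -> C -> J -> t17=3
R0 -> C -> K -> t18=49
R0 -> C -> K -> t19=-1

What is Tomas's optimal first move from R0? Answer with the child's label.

D (Tomas): max(-46, -40, -5, 9) = 9
E (Tomas): max(-27, -20) = -20
A (Sara): min(9, -20) = -20
F (Tomas): max(-35, -21, -47) = -21
G (Tomas): max(44, -22) = 44
H (Tomas): max(-18, 19, 24) = 24
B (Sara): min(-21, 44, 24) = -21
J (Tomas): max(8, -13, 3) = 8
K (Tomas): max(49, -1) = 49
C (Sara): min(8, 49) = 8
R0 (Tomas): max(-20, -21, 8) = 8
Tomas at R0 wants the highest of {A=-20, B=-21, C=8}, so chooses C.

C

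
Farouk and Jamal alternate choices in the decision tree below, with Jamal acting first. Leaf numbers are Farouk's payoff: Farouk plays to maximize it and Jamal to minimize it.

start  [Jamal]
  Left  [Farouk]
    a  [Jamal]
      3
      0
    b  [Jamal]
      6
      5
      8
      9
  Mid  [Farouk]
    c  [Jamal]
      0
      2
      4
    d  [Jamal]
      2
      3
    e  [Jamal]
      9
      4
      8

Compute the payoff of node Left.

5

a (Jamal): min(3, 0) = 0
b (Jamal): min(6, 5, 8, 9) = 5
Left (Farouk): max(0, 5) = 5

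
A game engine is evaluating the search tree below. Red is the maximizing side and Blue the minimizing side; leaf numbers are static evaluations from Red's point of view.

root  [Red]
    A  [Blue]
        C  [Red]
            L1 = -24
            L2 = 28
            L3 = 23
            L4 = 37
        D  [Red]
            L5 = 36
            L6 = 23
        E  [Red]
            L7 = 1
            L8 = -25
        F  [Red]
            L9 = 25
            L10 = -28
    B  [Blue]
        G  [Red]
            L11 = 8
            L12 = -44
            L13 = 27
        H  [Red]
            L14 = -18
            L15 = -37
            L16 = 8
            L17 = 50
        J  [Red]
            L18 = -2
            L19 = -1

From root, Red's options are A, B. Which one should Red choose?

A

C (Red): max(-24, 28, 23, 37) = 37
D (Red): max(36, 23) = 36
E (Red): max(1, -25) = 1
F (Red): max(25, -28) = 25
A (Blue): min(37, 36, 1, 25) = 1
G (Red): max(8, -44, 27) = 27
H (Red): max(-18, -37, 8, 50) = 50
J (Red): max(-2, -1) = -1
B (Blue): min(27, 50, -1) = -1
root (Red): max(1, -1) = 1
Red at root wants the highest of {A=1, B=-1}, so chooses A.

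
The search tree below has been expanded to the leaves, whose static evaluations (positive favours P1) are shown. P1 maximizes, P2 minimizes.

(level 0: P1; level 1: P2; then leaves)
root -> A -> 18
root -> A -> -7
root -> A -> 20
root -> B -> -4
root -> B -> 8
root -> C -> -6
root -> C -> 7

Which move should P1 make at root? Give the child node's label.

A (P2): min(18, -7, 20) = -7
B (P2): min(-4, 8) = -4
C (P2): min(-6, 7) = -6
root (P1): max(-7, -4, -6) = -4
P1 at root wants the highest of {A=-7, B=-4, C=-6}, so chooses B.

B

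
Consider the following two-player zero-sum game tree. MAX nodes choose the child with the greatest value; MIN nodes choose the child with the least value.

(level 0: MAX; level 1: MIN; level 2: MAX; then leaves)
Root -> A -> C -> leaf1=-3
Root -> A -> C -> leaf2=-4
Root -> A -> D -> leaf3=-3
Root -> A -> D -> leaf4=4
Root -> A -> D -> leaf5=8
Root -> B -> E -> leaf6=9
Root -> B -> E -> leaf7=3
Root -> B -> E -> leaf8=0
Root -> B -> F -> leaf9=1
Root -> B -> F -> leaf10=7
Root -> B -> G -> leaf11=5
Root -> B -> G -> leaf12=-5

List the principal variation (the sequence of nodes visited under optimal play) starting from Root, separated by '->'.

C (MAX): max(-3, -4) = -3
D (MAX): max(-3, 4, 8) = 8
A (MIN): min(-3, 8) = -3
E (MAX): max(9, 3, 0) = 9
F (MAX): max(1, 7) = 7
G (MAX): max(5, -5) = 5
B (MIN): min(9, 7, 5) = 5
Root (MAX): max(-3, 5) = 5
At Root, MAX picks B (highest: 5).
At B, MIN picks G (lowest: 5).
At G, MAX picks leaf11 (highest: 5).
Terminal value 5.

Root -> B -> G -> leaf11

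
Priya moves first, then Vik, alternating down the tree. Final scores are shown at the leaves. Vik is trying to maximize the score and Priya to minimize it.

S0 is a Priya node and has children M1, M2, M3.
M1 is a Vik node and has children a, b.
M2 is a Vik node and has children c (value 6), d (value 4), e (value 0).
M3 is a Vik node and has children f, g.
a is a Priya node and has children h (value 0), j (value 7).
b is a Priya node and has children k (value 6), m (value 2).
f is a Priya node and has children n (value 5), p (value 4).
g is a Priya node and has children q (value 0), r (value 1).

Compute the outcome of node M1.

2

a (Priya): min(0, 7) = 0
b (Priya): min(6, 2) = 2
M1 (Vik): max(0, 2) = 2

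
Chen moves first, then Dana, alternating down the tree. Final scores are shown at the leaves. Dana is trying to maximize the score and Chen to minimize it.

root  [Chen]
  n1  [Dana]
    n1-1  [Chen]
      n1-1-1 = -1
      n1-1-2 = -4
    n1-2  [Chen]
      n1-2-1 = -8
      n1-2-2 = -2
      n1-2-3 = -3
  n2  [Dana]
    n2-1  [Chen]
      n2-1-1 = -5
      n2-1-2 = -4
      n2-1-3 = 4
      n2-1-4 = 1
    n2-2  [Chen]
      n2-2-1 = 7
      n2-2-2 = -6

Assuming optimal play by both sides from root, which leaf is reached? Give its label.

n2-1-1

n1-1 (Chen): min(-1, -4) = -4
n1-2 (Chen): min(-8, -2, -3) = -8
n1 (Dana): max(-4, -8) = -4
n2-1 (Chen): min(-5, -4, 4, 1) = -5
n2-2 (Chen): min(7, -6) = -6
n2 (Dana): max(-5, -6) = -5
root (Chen): min(-4, -5) = -5
At root, Chen picks n2 (lowest: -5).
At n2, Dana picks n2-1 (highest: -5).
At n2-1, Chen picks n2-1-1 (lowest: -5).
Terminal value -5.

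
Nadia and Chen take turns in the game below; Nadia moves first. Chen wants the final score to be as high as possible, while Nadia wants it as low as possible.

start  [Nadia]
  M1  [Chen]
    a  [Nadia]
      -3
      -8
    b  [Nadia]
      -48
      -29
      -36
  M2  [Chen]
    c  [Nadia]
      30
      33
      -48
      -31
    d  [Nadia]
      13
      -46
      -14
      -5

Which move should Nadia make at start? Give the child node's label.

M2

a (Nadia): min(-3, -8) = -8
b (Nadia): min(-48, -29, -36) = -48
M1 (Chen): max(-8, -48) = -8
c (Nadia): min(30, 33, -48, -31) = -48
d (Nadia): min(13, -46, -14, -5) = -46
M2 (Chen): max(-48, -46) = -46
start (Nadia): min(-8, -46) = -46
Nadia at start wants the lowest of {M1=-8, M2=-46}, so chooses M2.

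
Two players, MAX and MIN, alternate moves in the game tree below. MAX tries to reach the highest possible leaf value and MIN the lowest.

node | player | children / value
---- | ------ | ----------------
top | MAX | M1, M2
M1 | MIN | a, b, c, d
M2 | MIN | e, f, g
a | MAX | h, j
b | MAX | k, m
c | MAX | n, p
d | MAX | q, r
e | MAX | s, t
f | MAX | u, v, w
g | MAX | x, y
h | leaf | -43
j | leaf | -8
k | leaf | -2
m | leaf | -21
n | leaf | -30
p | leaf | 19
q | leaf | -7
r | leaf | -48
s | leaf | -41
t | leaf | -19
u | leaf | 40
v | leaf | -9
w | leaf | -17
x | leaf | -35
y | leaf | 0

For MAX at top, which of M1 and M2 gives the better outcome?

a (MAX): max(-43, -8) = -8
b (MAX): max(-2, -21) = -2
c (MAX): max(-30, 19) = 19
d (MAX): max(-7, -48) = -7
M1 (MIN): min(-8, -2, 19, -7) = -8
e (MAX): max(-41, -19) = -19
f (MAX): max(40, -9, -17) = 40
g (MAX): max(-35, 0) = 0
M2 (MIN): min(-19, 40, 0) = -19
MAX prefers the higher value; M1=-8, M2=-19. M1 is better since -8 > -19.

M1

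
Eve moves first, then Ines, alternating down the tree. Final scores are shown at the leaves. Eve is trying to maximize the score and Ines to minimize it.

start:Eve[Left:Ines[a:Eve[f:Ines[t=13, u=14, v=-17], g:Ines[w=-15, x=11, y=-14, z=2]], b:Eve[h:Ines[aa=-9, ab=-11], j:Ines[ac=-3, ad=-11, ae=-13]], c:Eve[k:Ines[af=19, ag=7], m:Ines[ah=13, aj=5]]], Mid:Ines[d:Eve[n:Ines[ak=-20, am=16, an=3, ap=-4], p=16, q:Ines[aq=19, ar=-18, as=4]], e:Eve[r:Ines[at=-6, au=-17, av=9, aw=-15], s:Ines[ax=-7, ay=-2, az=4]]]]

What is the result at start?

f (Ines): min(13, 14, -17) = -17
g (Ines): min(-15, 11, -14, 2) = -15
a (Eve): max(-17, -15) = -15
h (Ines): min(-9, -11) = -11
j (Ines): min(-3, -11, -13) = -13
b (Eve): max(-11, -13) = -11
k (Ines): min(19, 7) = 7
m (Ines): min(13, 5) = 5
c (Eve): max(7, 5) = 7
Left (Ines): min(-15, -11, 7) = -15
n (Ines): min(-20, 16, 3, -4) = -20
q (Ines): min(19, -18, 4) = -18
d (Eve): max(-20, 16, -18) = 16
r (Ines): min(-6, -17, 9, -15) = -17
s (Ines): min(-7, -2, 4) = -7
e (Eve): max(-17, -7) = -7
Mid (Ines): min(16, -7) = -7
start (Eve): max(-15, -7) = -7

-7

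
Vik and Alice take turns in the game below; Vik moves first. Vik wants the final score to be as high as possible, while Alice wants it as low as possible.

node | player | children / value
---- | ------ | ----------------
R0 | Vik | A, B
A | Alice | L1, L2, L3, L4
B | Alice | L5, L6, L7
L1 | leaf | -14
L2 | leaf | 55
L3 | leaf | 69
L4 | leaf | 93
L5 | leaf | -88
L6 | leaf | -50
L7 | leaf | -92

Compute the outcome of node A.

-14

A (Alice): min(-14, 55, 69, 93) = -14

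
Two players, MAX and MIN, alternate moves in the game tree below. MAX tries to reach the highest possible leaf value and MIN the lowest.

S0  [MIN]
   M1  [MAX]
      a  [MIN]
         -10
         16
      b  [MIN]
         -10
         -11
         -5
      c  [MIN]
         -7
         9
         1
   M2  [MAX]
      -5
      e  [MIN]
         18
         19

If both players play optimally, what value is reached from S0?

a (MIN): min(-10, 16) = -10
b (MIN): min(-10, -11, -5) = -11
c (MIN): min(-7, 9, 1) = -7
M1 (MAX): max(-10, -11, -7) = -7
e (MIN): min(18, 19) = 18
M2 (MAX): max(-5, 18) = 18
S0 (MIN): min(-7, 18) = -7

-7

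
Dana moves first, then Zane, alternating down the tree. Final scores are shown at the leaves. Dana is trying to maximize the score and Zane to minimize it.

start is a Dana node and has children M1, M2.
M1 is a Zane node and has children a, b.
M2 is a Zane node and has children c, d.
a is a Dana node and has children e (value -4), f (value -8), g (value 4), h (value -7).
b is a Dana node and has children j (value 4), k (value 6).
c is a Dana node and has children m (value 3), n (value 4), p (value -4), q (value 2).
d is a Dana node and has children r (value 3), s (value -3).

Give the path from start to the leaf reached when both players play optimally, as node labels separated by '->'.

a (Dana): max(-4, -8, 4, -7) = 4
b (Dana): max(4, 6) = 6
M1 (Zane): min(4, 6) = 4
c (Dana): max(3, 4, -4, 2) = 4
d (Dana): max(3, -3) = 3
M2 (Zane): min(4, 3) = 3
start (Dana): max(4, 3) = 4
At start, Dana picks M1 (highest: 4).
At M1, Zane picks a (lowest: 4).
At a, Dana picks g (highest: 4).
Terminal value 4.

start -> M1 -> a -> g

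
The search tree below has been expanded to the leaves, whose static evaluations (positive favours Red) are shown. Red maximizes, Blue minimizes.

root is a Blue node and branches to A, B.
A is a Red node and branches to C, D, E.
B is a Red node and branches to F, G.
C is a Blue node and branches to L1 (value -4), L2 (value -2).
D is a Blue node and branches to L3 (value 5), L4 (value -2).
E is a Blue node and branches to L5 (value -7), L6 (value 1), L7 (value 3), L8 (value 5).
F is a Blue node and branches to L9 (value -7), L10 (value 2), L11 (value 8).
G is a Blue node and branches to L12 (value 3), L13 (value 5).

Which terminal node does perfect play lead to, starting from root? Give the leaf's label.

C (Blue): min(-4, -2) = -4
D (Blue): min(5, -2) = -2
E (Blue): min(-7, 1, 3, 5) = -7
A (Red): max(-4, -2, -7) = -2
F (Blue): min(-7, 2, 8) = -7
G (Blue): min(3, 5) = 3
B (Red): max(-7, 3) = 3
root (Blue): min(-2, 3) = -2
At root, Blue picks A (lowest: -2).
At A, Red picks D (highest: -2).
At D, Blue picks L4 (lowest: -2).
Terminal value -2.

L4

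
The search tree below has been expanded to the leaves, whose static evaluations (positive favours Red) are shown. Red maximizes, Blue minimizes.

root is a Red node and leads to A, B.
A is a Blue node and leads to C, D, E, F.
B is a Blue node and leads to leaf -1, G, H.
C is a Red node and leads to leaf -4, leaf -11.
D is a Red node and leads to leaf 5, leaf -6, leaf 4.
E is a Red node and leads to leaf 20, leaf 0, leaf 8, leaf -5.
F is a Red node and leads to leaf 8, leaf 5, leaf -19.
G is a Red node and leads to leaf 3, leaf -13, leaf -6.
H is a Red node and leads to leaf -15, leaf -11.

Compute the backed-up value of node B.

G (Red): max(3, -13, -6) = 3
H (Red): max(-15, -11) = -11
B (Blue): min(-1, 3, -11) = -11

-11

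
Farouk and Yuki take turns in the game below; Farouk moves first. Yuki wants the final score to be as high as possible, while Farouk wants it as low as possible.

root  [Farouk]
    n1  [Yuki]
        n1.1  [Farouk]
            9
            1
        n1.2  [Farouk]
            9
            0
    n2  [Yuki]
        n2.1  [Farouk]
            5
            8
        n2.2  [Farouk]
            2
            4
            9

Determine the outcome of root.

1

n1.1 (Farouk): min(9, 1) = 1
n1.2 (Farouk): min(9, 0) = 0
n1 (Yuki): max(1, 0) = 1
n2.1 (Farouk): min(5, 8) = 5
n2.2 (Farouk): min(2, 4, 9) = 2
n2 (Yuki): max(5, 2) = 5
root (Farouk): min(1, 5) = 1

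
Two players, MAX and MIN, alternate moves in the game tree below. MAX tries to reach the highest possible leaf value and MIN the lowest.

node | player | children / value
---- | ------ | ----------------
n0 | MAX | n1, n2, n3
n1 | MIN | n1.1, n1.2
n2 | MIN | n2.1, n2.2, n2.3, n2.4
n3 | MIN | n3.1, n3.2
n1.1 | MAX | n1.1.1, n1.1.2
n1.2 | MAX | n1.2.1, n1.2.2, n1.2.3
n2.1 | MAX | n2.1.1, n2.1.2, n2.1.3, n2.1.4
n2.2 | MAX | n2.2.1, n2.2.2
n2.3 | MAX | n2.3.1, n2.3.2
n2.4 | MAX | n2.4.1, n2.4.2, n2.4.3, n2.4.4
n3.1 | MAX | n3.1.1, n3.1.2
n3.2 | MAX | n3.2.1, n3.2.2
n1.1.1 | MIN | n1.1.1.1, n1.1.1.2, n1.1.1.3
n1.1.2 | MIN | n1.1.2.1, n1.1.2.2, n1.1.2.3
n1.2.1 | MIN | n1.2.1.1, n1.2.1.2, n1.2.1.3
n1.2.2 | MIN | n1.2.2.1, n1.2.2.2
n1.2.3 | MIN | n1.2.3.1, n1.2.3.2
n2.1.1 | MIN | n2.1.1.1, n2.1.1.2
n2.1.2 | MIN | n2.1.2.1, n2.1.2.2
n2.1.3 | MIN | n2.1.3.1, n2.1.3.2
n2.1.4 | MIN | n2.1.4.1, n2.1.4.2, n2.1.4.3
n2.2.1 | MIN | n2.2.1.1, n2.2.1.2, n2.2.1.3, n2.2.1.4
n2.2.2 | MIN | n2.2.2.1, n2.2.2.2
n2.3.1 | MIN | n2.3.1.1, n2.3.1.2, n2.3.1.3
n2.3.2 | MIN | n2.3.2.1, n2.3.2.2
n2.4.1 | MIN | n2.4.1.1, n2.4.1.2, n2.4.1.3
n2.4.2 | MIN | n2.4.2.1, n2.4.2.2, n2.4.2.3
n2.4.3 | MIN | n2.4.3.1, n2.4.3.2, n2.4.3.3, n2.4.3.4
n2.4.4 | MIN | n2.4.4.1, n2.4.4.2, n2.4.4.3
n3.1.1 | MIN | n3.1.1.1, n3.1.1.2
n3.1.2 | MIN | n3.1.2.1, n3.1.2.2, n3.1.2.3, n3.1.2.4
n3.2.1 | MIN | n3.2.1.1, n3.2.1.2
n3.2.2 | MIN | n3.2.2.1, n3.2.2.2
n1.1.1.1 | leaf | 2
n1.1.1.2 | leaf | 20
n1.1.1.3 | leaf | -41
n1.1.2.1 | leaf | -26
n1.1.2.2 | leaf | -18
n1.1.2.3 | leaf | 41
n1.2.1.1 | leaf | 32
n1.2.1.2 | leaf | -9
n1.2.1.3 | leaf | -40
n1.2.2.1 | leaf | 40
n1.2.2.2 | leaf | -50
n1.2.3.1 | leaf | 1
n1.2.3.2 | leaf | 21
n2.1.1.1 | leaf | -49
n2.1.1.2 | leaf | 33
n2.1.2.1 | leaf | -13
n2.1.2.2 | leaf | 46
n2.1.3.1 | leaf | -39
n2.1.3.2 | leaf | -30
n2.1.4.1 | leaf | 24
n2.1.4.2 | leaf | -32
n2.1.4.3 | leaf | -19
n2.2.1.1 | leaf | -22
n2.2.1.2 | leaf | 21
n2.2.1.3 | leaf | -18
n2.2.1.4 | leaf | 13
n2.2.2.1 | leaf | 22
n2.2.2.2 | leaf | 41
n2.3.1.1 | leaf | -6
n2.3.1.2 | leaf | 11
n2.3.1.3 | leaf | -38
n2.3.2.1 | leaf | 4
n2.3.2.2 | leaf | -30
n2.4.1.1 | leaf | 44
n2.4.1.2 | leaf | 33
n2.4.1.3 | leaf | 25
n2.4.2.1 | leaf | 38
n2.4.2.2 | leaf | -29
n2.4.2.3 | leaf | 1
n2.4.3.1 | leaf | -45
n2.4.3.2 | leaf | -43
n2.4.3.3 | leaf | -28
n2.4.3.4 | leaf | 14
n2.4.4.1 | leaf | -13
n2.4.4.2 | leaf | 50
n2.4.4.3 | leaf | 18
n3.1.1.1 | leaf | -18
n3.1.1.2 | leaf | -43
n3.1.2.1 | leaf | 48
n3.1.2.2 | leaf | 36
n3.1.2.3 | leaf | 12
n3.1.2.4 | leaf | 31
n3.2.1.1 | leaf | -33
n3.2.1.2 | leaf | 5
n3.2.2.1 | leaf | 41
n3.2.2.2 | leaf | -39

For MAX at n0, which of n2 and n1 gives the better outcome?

n1

n2.1.1 (MIN): min(-49, 33) = -49
n2.1.2 (MIN): min(-13, 46) = -13
n2.1.3 (MIN): min(-39, -30) = -39
n2.1.4 (MIN): min(24, -32, -19) = -32
n2.1 (MAX): max(-49, -13, -39, -32) = -13
n2.2.1 (MIN): min(-22, 21, -18, 13) = -22
n2.2.2 (MIN): min(22, 41) = 22
n2.2 (MAX): max(-22, 22) = 22
n2.3.1 (MIN): min(-6, 11, -38) = -38
n2.3.2 (MIN): min(4, -30) = -30
n2.3 (MAX): max(-38, -30) = -30
n2.4.1 (MIN): min(44, 33, 25) = 25
n2.4.2 (MIN): min(38, -29, 1) = -29
n2.4.3 (MIN): min(-45, -43, -28, 14) = -45
n2.4.4 (MIN): min(-13, 50, 18) = -13
n2.4 (MAX): max(25, -29, -45, -13) = 25
n2 (MIN): min(-13, 22, -30, 25) = -30
n1.1.1 (MIN): min(2, 20, -41) = -41
n1.1.2 (MIN): min(-26, -18, 41) = -26
n1.1 (MAX): max(-41, -26) = -26
n1.2.1 (MIN): min(32, -9, -40) = -40
n1.2.2 (MIN): min(40, -50) = -50
n1.2.3 (MIN): min(1, 21) = 1
n1.2 (MAX): max(-40, -50, 1) = 1
n1 (MIN): min(-26, 1) = -26
MAX prefers the higher value; n2=-30, n1=-26. n1 is better since -26 > -30.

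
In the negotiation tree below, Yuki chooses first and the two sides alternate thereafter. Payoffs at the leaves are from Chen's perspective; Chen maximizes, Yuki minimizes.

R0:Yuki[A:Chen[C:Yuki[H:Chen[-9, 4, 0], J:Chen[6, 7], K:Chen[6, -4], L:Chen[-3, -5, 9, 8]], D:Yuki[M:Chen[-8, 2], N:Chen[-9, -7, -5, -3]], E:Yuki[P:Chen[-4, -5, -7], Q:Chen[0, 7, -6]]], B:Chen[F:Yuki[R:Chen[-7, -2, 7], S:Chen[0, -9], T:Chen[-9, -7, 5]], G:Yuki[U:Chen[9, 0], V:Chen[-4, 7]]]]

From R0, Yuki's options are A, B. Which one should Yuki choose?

A

H (Chen): max(-9, 4, 0) = 4
J (Chen): max(6, 7) = 7
K (Chen): max(6, -4) = 6
L (Chen): max(-3, -5, 9, 8) = 9
C (Yuki): min(4, 7, 6, 9) = 4
M (Chen): max(-8, 2) = 2
N (Chen): max(-9, -7, -5, -3) = -3
D (Yuki): min(2, -3) = -3
P (Chen): max(-4, -5, -7) = -4
Q (Chen): max(0, 7, -6) = 7
E (Yuki): min(-4, 7) = -4
A (Chen): max(4, -3, -4) = 4
R (Chen): max(-7, -2, 7) = 7
S (Chen): max(0, -9) = 0
T (Chen): max(-9, -7, 5) = 5
F (Yuki): min(7, 0, 5) = 0
U (Chen): max(9, 0) = 9
V (Chen): max(-4, 7) = 7
G (Yuki): min(9, 7) = 7
B (Chen): max(0, 7) = 7
R0 (Yuki): min(4, 7) = 4
Yuki at R0 wants the lowest of {A=4, B=7}, so chooses A.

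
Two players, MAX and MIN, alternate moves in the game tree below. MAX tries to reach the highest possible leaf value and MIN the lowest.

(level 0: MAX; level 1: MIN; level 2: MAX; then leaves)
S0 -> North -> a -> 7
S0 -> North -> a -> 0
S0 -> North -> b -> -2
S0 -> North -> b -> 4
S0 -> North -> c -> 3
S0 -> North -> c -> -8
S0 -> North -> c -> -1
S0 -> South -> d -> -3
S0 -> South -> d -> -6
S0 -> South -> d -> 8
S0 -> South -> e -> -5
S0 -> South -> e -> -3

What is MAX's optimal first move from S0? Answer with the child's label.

North

a (MAX): max(7, 0) = 7
b (MAX): max(-2, 4) = 4
c (MAX): max(3, -8, -1) = 3
North (MIN): min(7, 4, 3) = 3
d (MAX): max(-3, -6, 8) = 8
e (MAX): max(-5, -3) = -3
South (MIN): min(8, -3) = -3
S0 (MAX): max(3, -3) = 3
MAX at S0 wants the highest of {North=3, South=-3}, so chooses North.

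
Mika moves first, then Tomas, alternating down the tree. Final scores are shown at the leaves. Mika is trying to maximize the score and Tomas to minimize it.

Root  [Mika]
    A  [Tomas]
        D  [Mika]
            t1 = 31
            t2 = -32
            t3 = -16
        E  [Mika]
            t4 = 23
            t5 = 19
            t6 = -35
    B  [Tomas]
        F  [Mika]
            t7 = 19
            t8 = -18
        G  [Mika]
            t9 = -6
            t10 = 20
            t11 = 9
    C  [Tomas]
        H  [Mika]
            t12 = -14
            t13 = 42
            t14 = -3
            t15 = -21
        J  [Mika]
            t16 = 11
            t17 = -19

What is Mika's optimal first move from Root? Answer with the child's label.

A

D (Mika): max(31, -32, -16) = 31
E (Mika): max(23, 19, -35) = 23
A (Tomas): min(31, 23) = 23
F (Mika): max(19, -18) = 19
G (Mika): max(-6, 20, 9) = 20
B (Tomas): min(19, 20) = 19
H (Mika): max(-14, 42, -3, -21) = 42
J (Mika): max(11, -19) = 11
C (Tomas): min(42, 11) = 11
Root (Mika): max(23, 19, 11) = 23
Mika at Root wants the highest of {A=23, B=19, C=11}, so chooses A.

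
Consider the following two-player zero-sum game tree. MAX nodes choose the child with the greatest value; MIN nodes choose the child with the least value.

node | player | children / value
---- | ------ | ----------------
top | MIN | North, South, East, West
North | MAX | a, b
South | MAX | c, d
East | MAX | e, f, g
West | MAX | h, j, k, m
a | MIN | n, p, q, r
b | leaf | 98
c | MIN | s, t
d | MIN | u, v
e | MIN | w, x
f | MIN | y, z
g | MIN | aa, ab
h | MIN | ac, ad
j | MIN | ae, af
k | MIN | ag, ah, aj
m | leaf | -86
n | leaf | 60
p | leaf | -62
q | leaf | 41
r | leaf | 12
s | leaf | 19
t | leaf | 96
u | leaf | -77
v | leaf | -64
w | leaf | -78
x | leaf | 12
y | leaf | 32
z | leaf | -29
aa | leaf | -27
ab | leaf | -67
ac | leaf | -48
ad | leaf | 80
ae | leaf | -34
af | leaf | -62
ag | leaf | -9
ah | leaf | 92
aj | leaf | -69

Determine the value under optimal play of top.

-48

a (MIN): min(60, -62, 41, 12) = -62
North (MAX): max(-62, 98) = 98
c (MIN): min(19, 96) = 19
d (MIN): min(-77, -64) = -77
South (MAX): max(19, -77) = 19
e (MIN): min(-78, 12) = -78
f (MIN): min(32, -29) = -29
g (MIN): min(-27, -67) = -67
East (MAX): max(-78, -29, -67) = -29
h (MIN): min(-48, 80) = -48
j (MIN): min(-34, -62) = -62
k (MIN): min(-9, 92, -69) = -69
West (MAX): max(-48, -62, -69, -86) = -48
top (MIN): min(98, 19, -29, -48) = -48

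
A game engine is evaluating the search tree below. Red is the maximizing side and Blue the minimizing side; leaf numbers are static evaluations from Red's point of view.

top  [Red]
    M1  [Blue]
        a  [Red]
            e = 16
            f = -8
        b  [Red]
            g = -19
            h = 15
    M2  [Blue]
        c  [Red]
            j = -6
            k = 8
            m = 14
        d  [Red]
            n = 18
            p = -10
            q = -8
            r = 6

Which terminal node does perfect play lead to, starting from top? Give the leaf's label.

a (Red): max(16, -8) = 16
b (Red): max(-19, 15) = 15
M1 (Blue): min(16, 15) = 15
c (Red): max(-6, 8, 14) = 14
d (Red): max(18, -10, -8, 6) = 18
M2 (Blue): min(14, 18) = 14
top (Red): max(15, 14) = 15
At top, Red picks M1 (highest: 15).
At M1, Blue picks b (lowest: 15).
At b, Red picks h (highest: 15).
Terminal value 15.

h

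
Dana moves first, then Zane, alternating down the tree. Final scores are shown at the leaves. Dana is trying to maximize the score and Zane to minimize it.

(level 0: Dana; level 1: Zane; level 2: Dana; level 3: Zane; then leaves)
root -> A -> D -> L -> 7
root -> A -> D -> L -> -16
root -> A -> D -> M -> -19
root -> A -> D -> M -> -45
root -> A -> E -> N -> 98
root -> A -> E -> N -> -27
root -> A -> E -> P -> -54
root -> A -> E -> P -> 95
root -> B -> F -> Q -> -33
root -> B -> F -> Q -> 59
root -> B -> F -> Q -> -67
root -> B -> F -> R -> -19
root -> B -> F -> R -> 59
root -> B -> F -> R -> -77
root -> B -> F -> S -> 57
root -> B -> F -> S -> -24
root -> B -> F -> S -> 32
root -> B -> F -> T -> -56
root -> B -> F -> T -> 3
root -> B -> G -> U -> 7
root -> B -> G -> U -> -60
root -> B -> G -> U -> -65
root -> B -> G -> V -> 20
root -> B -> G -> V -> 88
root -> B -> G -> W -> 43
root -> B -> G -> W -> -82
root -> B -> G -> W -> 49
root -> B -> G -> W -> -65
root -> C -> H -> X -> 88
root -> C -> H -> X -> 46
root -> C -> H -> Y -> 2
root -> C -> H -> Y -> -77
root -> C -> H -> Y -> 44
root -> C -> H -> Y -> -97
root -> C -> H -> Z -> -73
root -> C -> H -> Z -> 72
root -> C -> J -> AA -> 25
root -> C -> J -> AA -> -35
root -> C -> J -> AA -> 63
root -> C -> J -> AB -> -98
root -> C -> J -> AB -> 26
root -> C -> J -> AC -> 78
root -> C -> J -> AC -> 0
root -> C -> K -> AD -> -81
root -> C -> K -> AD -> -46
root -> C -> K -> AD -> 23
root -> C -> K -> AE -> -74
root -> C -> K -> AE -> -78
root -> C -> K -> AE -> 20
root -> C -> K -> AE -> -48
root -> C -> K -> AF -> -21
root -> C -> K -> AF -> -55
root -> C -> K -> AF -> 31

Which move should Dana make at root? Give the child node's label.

B

L (Zane): min(7, -16) = -16
M (Zane): min(-19, -45) = -45
D (Dana): max(-16, -45) = -16
N (Zane): min(98, -27) = -27
P (Zane): min(-54, 95) = -54
E (Dana): max(-27, -54) = -27
A (Zane): min(-16, -27) = -27
Q (Zane): min(-33, 59, -67) = -67
R (Zane): min(-19, 59, -77) = -77
S (Zane): min(57, -24, 32) = -24
T (Zane): min(-56, 3) = -56
F (Dana): max(-67, -77, -24, -56) = -24
U (Zane): min(7, -60, -65) = -65
V (Zane): min(20, 88) = 20
W (Zane): min(43, -82, 49, -65) = -82
G (Dana): max(-65, 20, -82) = 20
B (Zane): min(-24, 20) = -24
X (Zane): min(88, 46) = 46
Y (Zane): min(2, -77, 44, -97) = -97
Z (Zane): min(-73, 72) = -73
H (Dana): max(46, -97, -73) = 46
AA (Zane): min(25, -35, 63) = -35
AB (Zane): min(-98, 26) = -98
AC (Zane): min(78, 0) = 0
J (Dana): max(-35, -98, 0) = 0
AD (Zane): min(-81, -46, 23) = -81
AE (Zane): min(-74, -78, 20, -48) = -78
AF (Zane): min(-21, -55, 31) = -55
K (Dana): max(-81, -78, -55) = -55
C (Zane): min(46, 0, -55) = -55
root (Dana): max(-27, -24, -55) = -24
Dana at root wants the highest of {A=-27, B=-24, C=-55}, so chooses B.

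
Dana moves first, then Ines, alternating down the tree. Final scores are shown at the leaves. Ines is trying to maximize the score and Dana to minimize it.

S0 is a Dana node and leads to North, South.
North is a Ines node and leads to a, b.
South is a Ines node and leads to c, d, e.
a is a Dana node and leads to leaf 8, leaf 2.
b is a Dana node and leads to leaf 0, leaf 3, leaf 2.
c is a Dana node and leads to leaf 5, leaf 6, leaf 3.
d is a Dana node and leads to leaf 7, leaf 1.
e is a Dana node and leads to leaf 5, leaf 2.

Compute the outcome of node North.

a (Dana): min(8, 2) = 2
b (Dana): min(0, 3, 2) = 0
North (Ines): max(2, 0) = 2

2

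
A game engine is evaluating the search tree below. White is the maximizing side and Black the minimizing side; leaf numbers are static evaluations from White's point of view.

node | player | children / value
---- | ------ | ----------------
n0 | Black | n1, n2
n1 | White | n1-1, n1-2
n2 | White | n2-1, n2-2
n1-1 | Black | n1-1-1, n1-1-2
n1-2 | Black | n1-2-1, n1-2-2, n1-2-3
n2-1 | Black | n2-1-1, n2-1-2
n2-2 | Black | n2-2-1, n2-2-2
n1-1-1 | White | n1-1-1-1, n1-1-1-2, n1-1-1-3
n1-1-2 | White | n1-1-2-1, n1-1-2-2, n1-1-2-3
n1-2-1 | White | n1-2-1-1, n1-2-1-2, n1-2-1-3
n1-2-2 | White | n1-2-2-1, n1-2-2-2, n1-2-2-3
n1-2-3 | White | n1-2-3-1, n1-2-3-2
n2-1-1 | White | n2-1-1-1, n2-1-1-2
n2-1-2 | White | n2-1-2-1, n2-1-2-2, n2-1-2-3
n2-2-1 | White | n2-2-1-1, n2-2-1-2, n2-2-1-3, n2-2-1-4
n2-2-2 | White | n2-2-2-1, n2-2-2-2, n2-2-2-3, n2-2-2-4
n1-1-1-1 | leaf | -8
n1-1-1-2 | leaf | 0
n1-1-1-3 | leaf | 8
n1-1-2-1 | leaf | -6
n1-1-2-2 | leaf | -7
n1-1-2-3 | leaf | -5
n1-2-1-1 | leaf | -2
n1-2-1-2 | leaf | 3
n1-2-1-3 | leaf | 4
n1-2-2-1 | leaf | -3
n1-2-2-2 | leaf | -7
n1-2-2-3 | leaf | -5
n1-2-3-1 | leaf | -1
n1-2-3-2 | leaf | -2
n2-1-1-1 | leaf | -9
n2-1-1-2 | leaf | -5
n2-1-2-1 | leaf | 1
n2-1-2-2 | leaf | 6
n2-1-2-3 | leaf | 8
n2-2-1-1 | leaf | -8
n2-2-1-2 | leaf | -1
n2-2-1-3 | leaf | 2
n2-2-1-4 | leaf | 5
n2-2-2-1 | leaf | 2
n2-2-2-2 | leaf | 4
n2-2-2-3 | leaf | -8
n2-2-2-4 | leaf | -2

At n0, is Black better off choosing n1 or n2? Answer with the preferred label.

n1

n1-1-1 (White): max(-8, 0, 8) = 8
n1-1-2 (White): max(-6, -7, -5) = -5
n1-1 (Black): min(8, -5) = -5
n1-2-1 (White): max(-2, 3, 4) = 4
n1-2-2 (White): max(-3, -7, -5) = -3
n1-2-3 (White): max(-1, -2) = -1
n1-2 (Black): min(4, -3, -1) = -3
n1 (White): max(-5, -3) = -3
n2-1-1 (White): max(-9, -5) = -5
n2-1-2 (White): max(1, 6, 8) = 8
n2-1 (Black): min(-5, 8) = -5
n2-2-1 (White): max(-8, -1, 2, 5) = 5
n2-2-2 (White): max(2, 4, -8, -2) = 4
n2-2 (Black): min(5, 4) = 4
n2 (White): max(-5, 4) = 4
Black prefers the lower value; n1=-3, n2=4. n1 is better since -3 < 4.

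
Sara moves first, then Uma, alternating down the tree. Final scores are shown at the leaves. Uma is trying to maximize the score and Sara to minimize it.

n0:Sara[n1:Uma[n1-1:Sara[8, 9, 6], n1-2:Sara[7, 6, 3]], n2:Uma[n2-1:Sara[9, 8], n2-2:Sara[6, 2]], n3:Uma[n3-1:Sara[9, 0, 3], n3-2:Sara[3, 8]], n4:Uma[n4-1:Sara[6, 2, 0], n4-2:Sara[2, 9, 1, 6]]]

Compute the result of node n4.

n4-1 (Sara): min(6, 2, 0) = 0
n4-2 (Sara): min(2, 9, 1, 6) = 1
n4 (Uma): max(0, 1) = 1

1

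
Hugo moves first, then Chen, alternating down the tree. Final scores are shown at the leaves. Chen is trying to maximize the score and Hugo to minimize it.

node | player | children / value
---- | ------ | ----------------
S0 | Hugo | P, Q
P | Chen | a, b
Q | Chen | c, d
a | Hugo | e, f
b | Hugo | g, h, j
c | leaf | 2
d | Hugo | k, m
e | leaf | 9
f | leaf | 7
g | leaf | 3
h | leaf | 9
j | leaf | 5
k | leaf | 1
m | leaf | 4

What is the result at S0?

2

a (Hugo): min(9, 7) = 7
b (Hugo): min(3, 9, 5) = 3
P (Chen): max(7, 3) = 7
d (Hugo): min(1, 4) = 1
Q (Chen): max(2, 1) = 2
S0 (Hugo): min(7, 2) = 2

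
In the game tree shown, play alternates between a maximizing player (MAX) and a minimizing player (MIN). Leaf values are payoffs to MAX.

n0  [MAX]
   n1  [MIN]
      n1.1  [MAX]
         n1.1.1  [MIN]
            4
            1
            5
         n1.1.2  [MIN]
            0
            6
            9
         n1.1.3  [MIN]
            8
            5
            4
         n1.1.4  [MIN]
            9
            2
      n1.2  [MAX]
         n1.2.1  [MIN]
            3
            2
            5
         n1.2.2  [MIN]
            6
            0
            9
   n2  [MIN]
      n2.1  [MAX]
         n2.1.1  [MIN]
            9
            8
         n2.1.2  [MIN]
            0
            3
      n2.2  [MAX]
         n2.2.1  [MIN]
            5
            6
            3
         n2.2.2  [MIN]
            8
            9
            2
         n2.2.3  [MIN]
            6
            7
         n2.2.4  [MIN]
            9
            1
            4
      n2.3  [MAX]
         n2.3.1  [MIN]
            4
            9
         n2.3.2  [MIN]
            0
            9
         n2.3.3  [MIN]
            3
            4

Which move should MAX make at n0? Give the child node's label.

n2

n1.1.1 (MIN): min(4, 1, 5) = 1
n1.1.2 (MIN): min(0, 6, 9) = 0
n1.1.3 (MIN): min(8, 5, 4) = 4
n1.1.4 (MIN): min(9, 2) = 2
n1.1 (MAX): max(1, 0, 4, 2) = 4
n1.2.1 (MIN): min(3, 2, 5) = 2
n1.2.2 (MIN): min(6, 0, 9) = 0
n1.2 (MAX): max(2, 0) = 2
n1 (MIN): min(4, 2) = 2
n2.1.1 (MIN): min(9, 8) = 8
n2.1.2 (MIN): min(0, 3) = 0
n2.1 (MAX): max(8, 0) = 8
n2.2.1 (MIN): min(5, 6, 3) = 3
n2.2.2 (MIN): min(8, 9, 2) = 2
n2.2.3 (MIN): min(6, 7) = 6
n2.2.4 (MIN): min(9, 1, 4) = 1
n2.2 (MAX): max(3, 2, 6, 1) = 6
n2.3.1 (MIN): min(4, 9) = 4
n2.3.2 (MIN): min(0, 9) = 0
n2.3.3 (MIN): min(3, 4) = 3
n2.3 (MAX): max(4, 0, 3) = 4
n2 (MIN): min(8, 6, 4) = 4
n0 (MAX): max(2, 4) = 4
MAX at n0 wants the highest of {n1=2, n2=4}, so chooses n2.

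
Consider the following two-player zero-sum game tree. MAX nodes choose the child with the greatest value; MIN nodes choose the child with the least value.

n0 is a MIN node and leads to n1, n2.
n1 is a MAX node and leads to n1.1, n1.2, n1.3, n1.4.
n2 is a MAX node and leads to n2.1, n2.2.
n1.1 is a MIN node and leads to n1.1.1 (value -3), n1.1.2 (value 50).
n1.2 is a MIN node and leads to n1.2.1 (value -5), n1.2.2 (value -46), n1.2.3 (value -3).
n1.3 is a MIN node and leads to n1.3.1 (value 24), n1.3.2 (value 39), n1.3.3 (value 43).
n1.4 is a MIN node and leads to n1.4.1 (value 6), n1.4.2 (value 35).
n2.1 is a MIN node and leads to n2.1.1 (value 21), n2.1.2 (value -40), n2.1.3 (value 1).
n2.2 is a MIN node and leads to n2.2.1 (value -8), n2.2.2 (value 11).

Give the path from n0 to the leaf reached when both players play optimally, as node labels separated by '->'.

n0 -> n2 -> n2.2 -> n2.2.1

n1.1 (MIN): min(-3, 50) = -3
n1.2 (MIN): min(-5, -46, -3) = -46
n1.3 (MIN): min(24, 39, 43) = 24
n1.4 (MIN): min(6, 35) = 6
n1 (MAX): max(-3, -46, 24, 6) = 24
n2.1 (MIN): min(21, -40, 1) = -40
n2.2 (MIN): min(-8, 11) = -8
n2 (MAX): max(-40, -8) = -8
n0 (MIN): min(24, -8) = -8
At n0, MIN picks n2 (lowest: -8).
At n2, MAX picks n2.2 (highest: -8).
At n2.2, MIN picks n2.2.1 (lowest: -8).
Terminal value -8.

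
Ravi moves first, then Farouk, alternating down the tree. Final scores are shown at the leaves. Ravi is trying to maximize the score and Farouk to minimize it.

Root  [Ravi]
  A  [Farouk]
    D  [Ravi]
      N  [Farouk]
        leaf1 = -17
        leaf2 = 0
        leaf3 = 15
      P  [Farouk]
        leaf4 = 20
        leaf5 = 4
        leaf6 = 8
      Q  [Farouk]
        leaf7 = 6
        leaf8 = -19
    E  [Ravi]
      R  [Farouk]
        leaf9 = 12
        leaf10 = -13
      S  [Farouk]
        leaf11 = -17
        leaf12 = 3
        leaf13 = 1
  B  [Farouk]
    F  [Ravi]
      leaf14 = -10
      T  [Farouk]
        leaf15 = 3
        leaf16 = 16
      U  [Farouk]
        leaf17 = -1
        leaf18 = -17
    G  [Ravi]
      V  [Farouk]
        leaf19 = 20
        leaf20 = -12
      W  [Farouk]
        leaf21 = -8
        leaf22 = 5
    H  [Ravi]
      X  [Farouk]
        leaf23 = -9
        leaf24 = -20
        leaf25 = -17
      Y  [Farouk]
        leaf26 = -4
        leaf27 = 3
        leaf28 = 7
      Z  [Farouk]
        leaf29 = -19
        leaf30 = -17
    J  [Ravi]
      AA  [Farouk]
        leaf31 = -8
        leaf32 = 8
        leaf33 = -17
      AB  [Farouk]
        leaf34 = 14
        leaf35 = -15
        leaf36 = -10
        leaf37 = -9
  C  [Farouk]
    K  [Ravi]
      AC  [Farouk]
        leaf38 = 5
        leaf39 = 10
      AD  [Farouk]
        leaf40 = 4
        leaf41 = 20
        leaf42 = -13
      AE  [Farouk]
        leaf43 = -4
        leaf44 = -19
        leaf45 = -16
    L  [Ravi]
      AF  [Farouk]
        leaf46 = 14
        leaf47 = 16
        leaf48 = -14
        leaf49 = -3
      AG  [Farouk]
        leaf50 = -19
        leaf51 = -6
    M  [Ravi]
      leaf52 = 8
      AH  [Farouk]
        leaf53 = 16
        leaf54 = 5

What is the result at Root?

N (Farouk): min(-17, 0, 15) = -17
P (Farouk): min(20, 4, 8) = 4
Q (Farouk): min(6, -19) = -19
D (Ravi): max(-17, 4, -19) = 4
R (Farouk): min(12, -13) = -13
S (Farouk): min(-17, 3, 1) = -17
E (Ravi): max(-13, -17) = -13
A (Farouk): min(4, -13) = -13
T (Farouk): min(3, 16) = 3
U (Farouk): min(-1, -17) = -17
F (Ravi): max(-10, 3, -17) = 3
V (Farouk): min(20, -12) = -12
W (Farouk): min(-8, 5) = -8
G (Ravi): max(-12, -8) = -8
X (Farouk): min(-9, -20, -17) = -20
Y (Farouk): min(-4, 3, 7) = -4
Z (Farouk): min(-19, -17) = -19
H (Ravi): max(-20, -4, -19) = -4
AA (Farouk): min(-8, 8, -17) = -17
AB (Farouk): min(14, -15, -10, -9) = -15
J (Ravi): max(-17, -15) = -15
B (Farouk): min(3, -8, -4, -15) = -15
AC (Farouk): min(5, 10) = 5
AD (Farouk): min(4, 20, -13) = -13
AE (Farouk): min(-4, -19, -16) = -19
K (Ravi): max(5, -13, -19) = 5
AF (Farouk): min(14, 16, -14, -3) = -14
AG (Farouk): min(-19, -6) = -19
L (Ravi): max(-14, -19) = -14
AH (Farouk): min(16, 5) = 5
M (Ravi): max(8, 5) = 8
C (Farouk): min(5, -14, 8) = -14
Root (Ravi): max(-13, -15, -14) = -13

-13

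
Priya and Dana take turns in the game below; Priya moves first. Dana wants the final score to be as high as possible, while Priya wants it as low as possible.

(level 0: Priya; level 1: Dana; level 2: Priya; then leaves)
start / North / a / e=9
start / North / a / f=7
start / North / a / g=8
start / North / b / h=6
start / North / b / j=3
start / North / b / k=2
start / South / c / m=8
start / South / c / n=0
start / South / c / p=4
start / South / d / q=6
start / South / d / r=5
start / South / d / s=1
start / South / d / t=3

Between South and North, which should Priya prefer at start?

c (Priya): min(8, 0, 4) = 0
d (Priya): min(6, 5, 1, 3) = 1
South (Dana): max(0, 1) = 1
a (Priya): min(9, 7, 8) = 7
b (Priya): min(6, 3, 2) = 2
North (Dana): max(7, 2) = 7
Priya prefers the lower value; South=1, North=7. South is better since 1 < 7.

South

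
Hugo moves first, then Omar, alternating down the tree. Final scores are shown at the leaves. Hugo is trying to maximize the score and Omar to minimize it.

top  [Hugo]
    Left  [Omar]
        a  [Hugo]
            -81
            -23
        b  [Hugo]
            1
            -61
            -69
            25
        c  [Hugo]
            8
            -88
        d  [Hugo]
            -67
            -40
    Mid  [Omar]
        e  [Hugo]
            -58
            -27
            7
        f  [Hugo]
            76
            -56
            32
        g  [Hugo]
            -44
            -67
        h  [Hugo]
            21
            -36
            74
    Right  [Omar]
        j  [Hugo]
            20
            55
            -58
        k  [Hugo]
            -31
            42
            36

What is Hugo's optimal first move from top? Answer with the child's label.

Right

a (Hugo): max(-81, -23) = -23
b (Hugo): max(1, -61, -69, 25) = 25
c (Hugo): max(8, -88) = 8
d (Hugo): max(-67, -40) = -40
Left (Omar): min(-23, 25, 8, -40) = -40
e (Hugo): max(-58, -27, 7) = 7
f (Hugo): max(76, -56, 32) = 76
g (Hugo): max(-44, -67) = -44
h (Hugo): max(21, -36, 74) = 74
Mid (Omar): min(7, 76, -44, 74) = -44
j (Hugo): max(20, 55, -58) = 55
k (Hugo): max(-31, 42, 36) = 42
Right (Omar): min(55, 42) = 42
top (Hugo): max(-40, -44, 42) = 42
Hugo at top wants the highest of {Left=-40, Mid=-44, Right=42}, so chooses Right.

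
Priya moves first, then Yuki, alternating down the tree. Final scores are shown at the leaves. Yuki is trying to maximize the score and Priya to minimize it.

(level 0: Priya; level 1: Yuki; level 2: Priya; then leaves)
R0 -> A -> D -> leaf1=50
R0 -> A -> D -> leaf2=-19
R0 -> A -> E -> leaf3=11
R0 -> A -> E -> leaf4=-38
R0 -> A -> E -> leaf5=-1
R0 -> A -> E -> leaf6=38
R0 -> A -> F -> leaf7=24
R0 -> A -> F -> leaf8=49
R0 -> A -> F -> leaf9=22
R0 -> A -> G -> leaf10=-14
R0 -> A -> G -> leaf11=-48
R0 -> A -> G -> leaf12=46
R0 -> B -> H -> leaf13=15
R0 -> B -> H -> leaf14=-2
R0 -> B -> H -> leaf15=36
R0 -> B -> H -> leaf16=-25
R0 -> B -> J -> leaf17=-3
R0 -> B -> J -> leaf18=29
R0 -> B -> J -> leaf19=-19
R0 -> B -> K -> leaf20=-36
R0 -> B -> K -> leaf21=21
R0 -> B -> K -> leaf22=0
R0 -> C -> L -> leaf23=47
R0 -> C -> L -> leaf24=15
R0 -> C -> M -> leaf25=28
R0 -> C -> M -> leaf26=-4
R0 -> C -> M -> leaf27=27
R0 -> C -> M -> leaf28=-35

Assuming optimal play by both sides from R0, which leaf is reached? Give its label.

D (Priya): min(50, -19) = -19
E (Priya): min(11, -38, -1, 38) = -38
F (Priya): min(24, 49, 22) = 22
G (Priya): min(-14, -48, 46) = -48
A (Yuki): max(-19, -38, 22, -48) = 22
H (Priya): min(15, -2, 36, -25) = -25
J (Priya): min(-3, 29, -19) = -19
K (Priya): min(-36, 21, 0) = -36
B (Yuki): max(-25, -19, -36) = -19
L (Priya): min(47, 15) = 15
M (Priya): min(28, -4, 27, -35) = -35
C (Yuki): max(15, -35) = 15
R0 (Priya): min(22, -19, 15) = -19
At R0, Priya picks B (lowest: -19).
At B, Yuki picks J (highest: -19).
At J, Priya picks leaf19 (lowest: -19).
Terminal value -19.

leaf19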